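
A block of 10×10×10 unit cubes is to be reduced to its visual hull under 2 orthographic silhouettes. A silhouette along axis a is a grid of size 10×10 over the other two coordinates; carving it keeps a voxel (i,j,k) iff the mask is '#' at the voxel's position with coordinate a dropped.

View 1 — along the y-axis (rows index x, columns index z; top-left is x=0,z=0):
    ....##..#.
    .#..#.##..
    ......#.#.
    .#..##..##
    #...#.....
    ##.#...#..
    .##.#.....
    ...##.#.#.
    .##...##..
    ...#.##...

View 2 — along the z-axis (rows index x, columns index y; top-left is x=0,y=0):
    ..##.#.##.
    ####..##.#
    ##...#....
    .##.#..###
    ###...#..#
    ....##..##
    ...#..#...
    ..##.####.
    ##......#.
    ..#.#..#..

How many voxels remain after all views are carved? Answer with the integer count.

full grid |V| = 1000
step 1: project along y, AND mask (34/100) → |grid| = 340
step 2: project along z, AND mask (44/100) → |grid| = 156

voxel count = 156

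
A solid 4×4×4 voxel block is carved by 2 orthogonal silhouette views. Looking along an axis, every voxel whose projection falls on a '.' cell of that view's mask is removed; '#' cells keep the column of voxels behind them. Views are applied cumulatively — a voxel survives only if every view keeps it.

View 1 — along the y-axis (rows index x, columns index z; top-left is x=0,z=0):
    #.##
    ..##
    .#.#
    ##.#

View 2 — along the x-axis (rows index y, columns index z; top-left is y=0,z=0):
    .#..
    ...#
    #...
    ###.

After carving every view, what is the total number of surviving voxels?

remaining voxels: 14

full grid |V| = 64
  1. axis=1 (XZ plane), |mask|=10  ⇒  voxels=40
  2. axis=0 (YZ plane), |mask|=6  ⇒  voxels=14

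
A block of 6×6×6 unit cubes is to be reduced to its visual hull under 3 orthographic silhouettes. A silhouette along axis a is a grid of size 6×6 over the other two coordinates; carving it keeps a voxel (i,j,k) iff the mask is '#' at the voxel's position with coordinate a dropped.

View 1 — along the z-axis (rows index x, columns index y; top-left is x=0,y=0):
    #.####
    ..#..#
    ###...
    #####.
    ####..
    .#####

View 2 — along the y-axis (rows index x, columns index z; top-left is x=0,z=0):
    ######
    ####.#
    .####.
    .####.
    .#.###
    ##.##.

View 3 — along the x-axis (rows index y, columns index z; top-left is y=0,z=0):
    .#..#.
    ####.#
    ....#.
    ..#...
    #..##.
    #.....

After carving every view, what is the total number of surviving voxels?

initial block: 6^3 = 216
[1] z-view keeps 24 columns → grid now 144
[2] y-view keeps 27 columns → grid now 108
[3] x-view keeps 13 columns → grid now 38

|visual hull| = 38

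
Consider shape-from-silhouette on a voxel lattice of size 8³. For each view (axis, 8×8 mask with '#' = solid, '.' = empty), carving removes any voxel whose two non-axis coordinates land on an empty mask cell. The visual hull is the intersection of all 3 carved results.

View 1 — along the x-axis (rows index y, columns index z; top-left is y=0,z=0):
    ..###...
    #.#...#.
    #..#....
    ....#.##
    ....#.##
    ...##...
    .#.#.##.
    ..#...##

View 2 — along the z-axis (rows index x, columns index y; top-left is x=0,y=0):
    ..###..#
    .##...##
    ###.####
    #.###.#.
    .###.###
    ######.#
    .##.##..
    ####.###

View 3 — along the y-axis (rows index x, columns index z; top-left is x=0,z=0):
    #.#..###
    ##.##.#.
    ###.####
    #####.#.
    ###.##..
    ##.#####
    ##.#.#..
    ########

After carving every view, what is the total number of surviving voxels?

remaining voxels: 92

start: 8×8×8 = 512 voxels
  1. axis=0 (YZ plane), |mask|=23  ⇒  voxels=184
  2. axis=2 (XY plane), |mask|=44  ⇒  voxels=124
  3. axis=1 (XZ plane), |mask|=47  ⇒  voxels=92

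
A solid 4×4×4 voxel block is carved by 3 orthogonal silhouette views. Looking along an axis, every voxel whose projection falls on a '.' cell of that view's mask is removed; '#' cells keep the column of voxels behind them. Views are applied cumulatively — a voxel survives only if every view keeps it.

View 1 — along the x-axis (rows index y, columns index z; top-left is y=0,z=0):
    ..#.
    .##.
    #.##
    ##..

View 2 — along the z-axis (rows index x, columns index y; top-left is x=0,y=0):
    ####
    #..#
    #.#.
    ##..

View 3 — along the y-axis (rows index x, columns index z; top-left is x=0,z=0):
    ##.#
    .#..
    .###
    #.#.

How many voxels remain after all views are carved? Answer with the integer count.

remaining voxels: 11

before carving: 64 voxels (4×4×4)
V1 x: intersect with YZ mask (8 set) -- 32 left
V2 z: intersect with XY mask (10 set) -- 18 left
V3 y: intersect with XZ mask (9 set) -- 11 left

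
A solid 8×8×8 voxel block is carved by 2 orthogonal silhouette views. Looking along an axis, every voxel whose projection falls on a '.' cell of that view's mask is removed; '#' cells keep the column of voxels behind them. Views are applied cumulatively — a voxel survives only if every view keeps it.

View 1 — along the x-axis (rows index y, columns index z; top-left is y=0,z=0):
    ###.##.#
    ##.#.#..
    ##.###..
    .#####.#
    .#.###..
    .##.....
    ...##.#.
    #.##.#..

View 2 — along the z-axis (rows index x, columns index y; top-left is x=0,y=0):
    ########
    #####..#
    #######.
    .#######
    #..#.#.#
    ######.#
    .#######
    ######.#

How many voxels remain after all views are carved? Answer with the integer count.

|visual hull| = 229

full grid |V| = 512
  1. axis=0 (YZ plane), |mask|=34  ⇒  voxels=272
  2. axis=2 (XY plane), |mask|=53  ⇒  voxels=229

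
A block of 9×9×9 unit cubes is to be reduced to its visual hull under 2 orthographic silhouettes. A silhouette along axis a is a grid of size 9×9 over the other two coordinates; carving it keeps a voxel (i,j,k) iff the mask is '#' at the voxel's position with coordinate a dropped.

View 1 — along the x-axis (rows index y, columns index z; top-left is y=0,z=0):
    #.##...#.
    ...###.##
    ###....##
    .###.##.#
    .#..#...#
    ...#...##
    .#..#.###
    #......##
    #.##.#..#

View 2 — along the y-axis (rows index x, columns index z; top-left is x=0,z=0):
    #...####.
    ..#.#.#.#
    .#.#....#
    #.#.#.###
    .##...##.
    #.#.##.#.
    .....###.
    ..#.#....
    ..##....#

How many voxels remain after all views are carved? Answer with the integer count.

before carving: 729 voxels (9×9×9)
  1. axis=0 (YZ plane), |mask|=39  ⇒  voxels=351
  2. axis=1 (XZ plane), |mask|=35  ⇒  voxels=150

150 voxels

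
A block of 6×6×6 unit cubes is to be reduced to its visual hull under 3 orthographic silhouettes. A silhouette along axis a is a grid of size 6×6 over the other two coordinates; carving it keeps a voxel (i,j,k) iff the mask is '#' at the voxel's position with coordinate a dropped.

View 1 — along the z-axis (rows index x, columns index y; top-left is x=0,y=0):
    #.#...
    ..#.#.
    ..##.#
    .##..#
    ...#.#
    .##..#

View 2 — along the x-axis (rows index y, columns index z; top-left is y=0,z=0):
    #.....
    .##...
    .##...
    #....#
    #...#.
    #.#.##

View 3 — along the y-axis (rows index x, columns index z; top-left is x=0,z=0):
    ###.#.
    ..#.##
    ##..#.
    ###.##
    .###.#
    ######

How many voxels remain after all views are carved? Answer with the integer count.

|visual hull| = 28

initial block: 6^3 = 216
step 1: project along z, AND mask (15/36) → |grid| = 90
step 2: project along x, AND mask (13/36) → |grid| = 37
step 3: project along y, AND mask (25/36) → |grid| = 28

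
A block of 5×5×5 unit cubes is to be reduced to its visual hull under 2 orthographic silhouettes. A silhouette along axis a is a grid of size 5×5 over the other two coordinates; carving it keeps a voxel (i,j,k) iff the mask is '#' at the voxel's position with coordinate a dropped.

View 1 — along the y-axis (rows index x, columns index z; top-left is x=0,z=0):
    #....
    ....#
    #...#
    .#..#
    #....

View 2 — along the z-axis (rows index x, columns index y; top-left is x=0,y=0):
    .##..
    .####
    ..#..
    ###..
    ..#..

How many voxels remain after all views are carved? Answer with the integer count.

15 voxels

initial block: 5^3 = 125
after view 1 [y-axis, 7 of 25 cells solid] → remaining = 35
after view 2 [z-axis, 11 of 25 cells solid] → remaining = 15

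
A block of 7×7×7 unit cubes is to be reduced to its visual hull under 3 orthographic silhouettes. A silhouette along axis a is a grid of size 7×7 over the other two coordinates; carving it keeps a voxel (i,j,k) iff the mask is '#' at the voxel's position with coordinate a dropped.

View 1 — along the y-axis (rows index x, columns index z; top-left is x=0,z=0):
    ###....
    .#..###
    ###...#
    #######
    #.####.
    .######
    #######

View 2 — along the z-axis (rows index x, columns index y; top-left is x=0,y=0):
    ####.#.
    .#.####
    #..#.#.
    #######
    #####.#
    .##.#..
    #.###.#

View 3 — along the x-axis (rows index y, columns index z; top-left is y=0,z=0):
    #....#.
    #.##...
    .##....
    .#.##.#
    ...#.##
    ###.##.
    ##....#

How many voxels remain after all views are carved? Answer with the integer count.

before carving: 343 voxels (7×7×7)
step 1: project along y, AND mask (36/49) → |grid| = 252
step 2: project along z, AND mask (34/49) → |grid| = 179
step 3: project along x, AND mask (22/49) → |grid| = 79

voxel count = 79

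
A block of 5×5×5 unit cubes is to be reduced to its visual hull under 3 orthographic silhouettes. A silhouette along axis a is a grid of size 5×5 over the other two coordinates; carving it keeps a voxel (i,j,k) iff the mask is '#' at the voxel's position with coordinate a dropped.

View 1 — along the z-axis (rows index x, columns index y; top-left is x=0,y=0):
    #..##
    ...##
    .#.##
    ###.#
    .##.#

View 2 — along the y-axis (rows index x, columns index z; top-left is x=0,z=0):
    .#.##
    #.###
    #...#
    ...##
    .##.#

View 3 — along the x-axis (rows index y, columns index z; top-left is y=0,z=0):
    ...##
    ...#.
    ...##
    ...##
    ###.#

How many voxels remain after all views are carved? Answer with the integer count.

24 voxels

full grid |V| = 125
  1. axis=2 (XY plane), |mask|=15  ⇒  voxels=75
  2. axis=1 (XZ plane), |mask|=14  ⇒  voxels=40
  3. axis=0 (YZ plane), |mask|=11  ⇒  voxels=24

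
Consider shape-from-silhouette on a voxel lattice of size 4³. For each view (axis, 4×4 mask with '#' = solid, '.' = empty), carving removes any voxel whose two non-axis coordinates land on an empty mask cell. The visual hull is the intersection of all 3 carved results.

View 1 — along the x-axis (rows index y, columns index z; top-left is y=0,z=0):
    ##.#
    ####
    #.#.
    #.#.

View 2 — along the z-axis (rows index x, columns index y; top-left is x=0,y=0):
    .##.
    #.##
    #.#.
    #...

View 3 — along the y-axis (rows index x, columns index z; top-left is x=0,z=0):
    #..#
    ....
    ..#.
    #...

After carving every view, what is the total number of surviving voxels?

remaining voxels: 5

initial block: 4^3 = 64
V1 x: intersect with YZ mask (11 set) -- 44 left
V2 z: intersect with XY mask (8 set) -- 21 left
V3 y: intersect with XZ mask (4 set) -- 5 left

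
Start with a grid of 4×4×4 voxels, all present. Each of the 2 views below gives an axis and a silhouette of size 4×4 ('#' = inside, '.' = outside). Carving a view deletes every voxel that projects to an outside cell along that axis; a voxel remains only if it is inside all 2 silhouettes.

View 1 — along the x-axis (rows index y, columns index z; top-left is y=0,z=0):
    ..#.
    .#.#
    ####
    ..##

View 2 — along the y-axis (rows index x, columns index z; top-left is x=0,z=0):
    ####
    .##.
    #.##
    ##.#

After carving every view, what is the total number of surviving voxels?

initial block: 4^3 = 64
carve view 1 (along x, YZ-mask fill 9/16): 36 voxels remain
carve view 2 (along y, XZ-mask fill 12/16): 27 voxels remain

voxel count = 27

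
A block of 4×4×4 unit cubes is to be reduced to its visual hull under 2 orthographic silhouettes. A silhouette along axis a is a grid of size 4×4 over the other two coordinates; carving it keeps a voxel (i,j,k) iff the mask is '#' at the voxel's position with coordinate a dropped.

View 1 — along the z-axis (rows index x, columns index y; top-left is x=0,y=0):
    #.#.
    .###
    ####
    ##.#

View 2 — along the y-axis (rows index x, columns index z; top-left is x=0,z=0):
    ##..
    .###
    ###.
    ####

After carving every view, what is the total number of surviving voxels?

before carving: 64 voxels (4×4×4)
[1] z-view keeps 12 columns → grid now 48
[2] y-view keeps 12 columns → grid now 37

voxel count = 37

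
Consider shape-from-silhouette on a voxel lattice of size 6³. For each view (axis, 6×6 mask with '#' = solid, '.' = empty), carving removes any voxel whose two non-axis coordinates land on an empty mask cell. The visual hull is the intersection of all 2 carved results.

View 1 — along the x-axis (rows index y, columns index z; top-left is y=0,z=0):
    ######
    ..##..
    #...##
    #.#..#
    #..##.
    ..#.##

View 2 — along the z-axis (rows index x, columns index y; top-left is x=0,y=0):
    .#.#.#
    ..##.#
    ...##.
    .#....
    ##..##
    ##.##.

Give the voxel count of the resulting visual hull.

start: 6×6×6 = 216 voxels
V1 x: intersect with YZ mask (20 set) -- 120 left
V2 z: intersect with XY mask (17 set) -- 53 left

voxel count = 53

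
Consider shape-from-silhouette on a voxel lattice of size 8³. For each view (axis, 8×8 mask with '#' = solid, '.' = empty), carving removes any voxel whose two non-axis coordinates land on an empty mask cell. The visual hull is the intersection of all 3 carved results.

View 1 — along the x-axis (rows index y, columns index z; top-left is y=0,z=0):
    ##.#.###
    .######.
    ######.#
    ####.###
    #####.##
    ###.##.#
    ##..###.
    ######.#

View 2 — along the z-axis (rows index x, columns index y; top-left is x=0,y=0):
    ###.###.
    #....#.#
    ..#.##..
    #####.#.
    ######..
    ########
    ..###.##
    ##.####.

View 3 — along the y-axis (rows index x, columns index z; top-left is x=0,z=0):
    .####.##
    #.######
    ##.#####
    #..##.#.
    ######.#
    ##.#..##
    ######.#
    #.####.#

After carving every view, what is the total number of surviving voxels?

before carving: 512 voxels (8×8×8)
after view 1 [x-axis, 51 of 64 cells solid] → remaining = 408
after view 2 [z-axis, 43 of 64 cells solid] → remaining = 274
after view 3 [y-axis, 49 of 64 cells solid] → remaining = 202

|visual hull| = 202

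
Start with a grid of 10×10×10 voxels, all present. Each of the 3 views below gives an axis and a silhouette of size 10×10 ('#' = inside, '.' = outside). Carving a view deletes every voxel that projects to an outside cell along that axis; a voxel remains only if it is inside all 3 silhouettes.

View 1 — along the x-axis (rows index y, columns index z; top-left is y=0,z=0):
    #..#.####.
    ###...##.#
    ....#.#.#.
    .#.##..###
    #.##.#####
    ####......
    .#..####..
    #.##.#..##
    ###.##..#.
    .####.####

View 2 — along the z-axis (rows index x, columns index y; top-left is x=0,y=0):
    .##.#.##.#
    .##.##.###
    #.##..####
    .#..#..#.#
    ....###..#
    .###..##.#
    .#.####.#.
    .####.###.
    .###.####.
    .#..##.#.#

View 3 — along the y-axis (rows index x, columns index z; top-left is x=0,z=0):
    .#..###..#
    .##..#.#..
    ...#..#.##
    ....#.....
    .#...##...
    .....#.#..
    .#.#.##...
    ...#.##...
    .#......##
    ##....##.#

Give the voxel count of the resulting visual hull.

initial block: 10^3 = 1000
carve view 1 (along x, YZ-mask fill 58/100): 580 voxels remain
carve view 2 (along z, XY-mask fill 59/100): 347 voxels remain
carve view 3 (along y, XZ-mask fill 34/100): 120 voxels remain

|visual hull| = 120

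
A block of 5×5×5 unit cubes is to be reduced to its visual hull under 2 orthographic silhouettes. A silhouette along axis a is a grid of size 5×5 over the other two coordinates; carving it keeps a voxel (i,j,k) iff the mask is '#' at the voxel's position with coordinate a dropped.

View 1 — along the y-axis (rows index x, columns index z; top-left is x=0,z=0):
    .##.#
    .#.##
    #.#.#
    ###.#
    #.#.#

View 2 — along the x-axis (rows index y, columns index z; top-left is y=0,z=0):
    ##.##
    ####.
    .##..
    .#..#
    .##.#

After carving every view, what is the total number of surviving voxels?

initial block: 5^3 = 125
  1. axis=1 (XZ plane), |mask|=16  ⇒  voxels=80
  2. axis=0 (YZ plane), |mask|=15  ⇒  voxels=50

voxel count = 50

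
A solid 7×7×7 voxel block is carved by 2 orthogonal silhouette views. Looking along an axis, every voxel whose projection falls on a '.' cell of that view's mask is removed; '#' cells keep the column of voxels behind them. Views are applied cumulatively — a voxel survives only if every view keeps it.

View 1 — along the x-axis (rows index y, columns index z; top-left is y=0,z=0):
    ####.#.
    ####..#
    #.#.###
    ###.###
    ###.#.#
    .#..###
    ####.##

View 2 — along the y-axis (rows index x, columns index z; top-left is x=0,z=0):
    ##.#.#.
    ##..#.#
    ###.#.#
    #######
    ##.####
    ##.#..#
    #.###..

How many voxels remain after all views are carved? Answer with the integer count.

remaining voxels: 176

initial block: 7^3 = 343
  1. axis=0 (YZ plane), |mask|=36  ⇒  voxels=252
  2. axis=1 (XZ plane), |mask|=34  ⇒  voxels=176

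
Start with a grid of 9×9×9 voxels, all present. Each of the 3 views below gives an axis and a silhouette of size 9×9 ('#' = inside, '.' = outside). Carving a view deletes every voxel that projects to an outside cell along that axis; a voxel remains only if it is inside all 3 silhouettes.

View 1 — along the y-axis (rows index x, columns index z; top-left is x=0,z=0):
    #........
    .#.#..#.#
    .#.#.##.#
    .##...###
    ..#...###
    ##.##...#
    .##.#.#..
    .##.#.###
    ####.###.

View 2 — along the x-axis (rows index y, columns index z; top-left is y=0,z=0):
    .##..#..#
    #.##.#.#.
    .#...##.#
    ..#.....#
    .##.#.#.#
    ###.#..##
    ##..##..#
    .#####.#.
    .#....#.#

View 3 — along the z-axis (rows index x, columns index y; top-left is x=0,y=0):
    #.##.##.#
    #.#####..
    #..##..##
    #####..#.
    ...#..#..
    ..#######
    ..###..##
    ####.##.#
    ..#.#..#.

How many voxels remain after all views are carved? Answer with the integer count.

|visual hull| = 111

before carving: 729 voxels (9×9×9)
V1 y: intersect with XZ mask (41 set) -- 369 left
V2 x: intersect with YZ mask (40 set) -- 193 left
V3 z: intersect with XY mask (47 set) -- 111 left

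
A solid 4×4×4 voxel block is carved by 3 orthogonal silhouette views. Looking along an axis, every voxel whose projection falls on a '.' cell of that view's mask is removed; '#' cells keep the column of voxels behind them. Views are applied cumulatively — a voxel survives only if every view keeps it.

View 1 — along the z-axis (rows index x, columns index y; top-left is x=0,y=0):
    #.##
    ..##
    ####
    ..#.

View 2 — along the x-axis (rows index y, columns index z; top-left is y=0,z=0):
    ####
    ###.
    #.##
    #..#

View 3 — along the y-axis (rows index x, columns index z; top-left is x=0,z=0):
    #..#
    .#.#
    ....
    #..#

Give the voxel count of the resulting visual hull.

full grid |V| = 64
carve view 1 (along z, XY-mask fill 10/16): 40 voxels remain
carve view 2 (along x, YZ-mask fill 12/16): 29 voxels remain
carve view 3 (along y, XZ-mask fill 6/16): 10 voxels remain

remaining voxels: 10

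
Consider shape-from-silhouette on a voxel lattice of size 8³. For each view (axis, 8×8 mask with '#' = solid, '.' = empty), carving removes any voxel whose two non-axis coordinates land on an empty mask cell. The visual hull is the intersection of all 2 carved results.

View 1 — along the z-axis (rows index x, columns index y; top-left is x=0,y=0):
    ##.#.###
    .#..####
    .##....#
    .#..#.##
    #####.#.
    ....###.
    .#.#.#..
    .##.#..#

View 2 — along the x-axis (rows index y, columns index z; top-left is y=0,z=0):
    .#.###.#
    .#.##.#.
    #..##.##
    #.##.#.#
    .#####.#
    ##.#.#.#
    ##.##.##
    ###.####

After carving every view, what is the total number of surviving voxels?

remaining voxels: 183

before carving: 512 voxels (8×8×8)
step 1: project along z, AND mask (34/64) → |grid| = 272
step 2: project along x, AND mask (43/64) → |grid| = 183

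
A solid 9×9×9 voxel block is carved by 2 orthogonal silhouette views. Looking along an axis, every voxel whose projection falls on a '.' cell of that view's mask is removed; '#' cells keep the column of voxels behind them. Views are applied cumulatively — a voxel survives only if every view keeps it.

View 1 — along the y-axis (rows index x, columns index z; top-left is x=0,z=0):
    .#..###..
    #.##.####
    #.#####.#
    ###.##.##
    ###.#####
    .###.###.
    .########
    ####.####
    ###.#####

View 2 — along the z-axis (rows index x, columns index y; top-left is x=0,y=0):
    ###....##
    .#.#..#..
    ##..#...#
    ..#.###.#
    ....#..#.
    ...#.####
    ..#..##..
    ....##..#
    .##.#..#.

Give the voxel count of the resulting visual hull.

initial block: 9^3 = 729
[1] y-view keeps 63 columns → grid now 567
[2] z-view keeps 34 columns → grid now 230

remaining voxels: 230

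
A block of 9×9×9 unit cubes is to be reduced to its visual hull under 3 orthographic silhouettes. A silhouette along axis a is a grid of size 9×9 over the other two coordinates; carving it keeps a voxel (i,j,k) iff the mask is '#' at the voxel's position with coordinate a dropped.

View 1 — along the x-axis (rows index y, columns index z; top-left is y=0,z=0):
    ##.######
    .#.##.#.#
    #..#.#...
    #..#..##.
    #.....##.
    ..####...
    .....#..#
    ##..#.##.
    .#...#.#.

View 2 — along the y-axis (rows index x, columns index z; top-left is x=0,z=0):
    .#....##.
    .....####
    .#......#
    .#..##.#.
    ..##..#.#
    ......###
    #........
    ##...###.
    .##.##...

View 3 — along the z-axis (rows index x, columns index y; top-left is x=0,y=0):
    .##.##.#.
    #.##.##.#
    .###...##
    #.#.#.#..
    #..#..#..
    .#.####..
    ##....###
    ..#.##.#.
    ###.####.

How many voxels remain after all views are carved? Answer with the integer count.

|visual hull| = 67

full grid |V| = 729
V1 x: intersect with YZ mask (37 set) -- 333 left
V2 y: intersect with XZ mask (30 set) -- 127 left
V3 z: intersect with XY mask (44 set) -- 67 left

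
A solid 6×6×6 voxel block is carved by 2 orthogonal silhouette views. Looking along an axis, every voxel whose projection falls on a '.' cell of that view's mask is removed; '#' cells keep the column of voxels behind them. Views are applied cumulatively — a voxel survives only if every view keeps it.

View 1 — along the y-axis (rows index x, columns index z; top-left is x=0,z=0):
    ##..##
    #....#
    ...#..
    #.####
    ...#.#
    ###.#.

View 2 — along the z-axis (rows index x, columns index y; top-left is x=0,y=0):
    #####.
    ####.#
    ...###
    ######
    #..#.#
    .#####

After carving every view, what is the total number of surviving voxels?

89 voxels

before carving: 216 voxels (6×6×6)
step 1: project along y, AND mask (18/36) → |grid| = 108
step 2: project along z, AND mask (27/36) → |grid| = 89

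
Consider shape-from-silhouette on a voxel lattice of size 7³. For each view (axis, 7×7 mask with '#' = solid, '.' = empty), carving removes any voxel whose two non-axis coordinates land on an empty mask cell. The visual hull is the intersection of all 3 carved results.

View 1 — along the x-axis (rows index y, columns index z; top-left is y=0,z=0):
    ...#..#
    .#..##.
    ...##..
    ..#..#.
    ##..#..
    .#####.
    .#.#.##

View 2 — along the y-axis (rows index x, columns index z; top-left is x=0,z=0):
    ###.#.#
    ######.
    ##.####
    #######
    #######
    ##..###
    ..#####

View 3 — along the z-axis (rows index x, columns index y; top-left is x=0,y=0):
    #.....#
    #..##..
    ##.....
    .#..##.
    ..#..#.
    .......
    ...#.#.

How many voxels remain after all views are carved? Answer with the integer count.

|visual hull| = 38

before carving: 343 voxels (7×7×7)
  1. axis=0 (YZ plane), |mask|=21  ⇒  voxels=147
  2. axis=1 (XZ plane), |mask|=41  ⇒  voxels=124
  3. axis=2 (XY plane), |mask|=14  ⇒  voxels=38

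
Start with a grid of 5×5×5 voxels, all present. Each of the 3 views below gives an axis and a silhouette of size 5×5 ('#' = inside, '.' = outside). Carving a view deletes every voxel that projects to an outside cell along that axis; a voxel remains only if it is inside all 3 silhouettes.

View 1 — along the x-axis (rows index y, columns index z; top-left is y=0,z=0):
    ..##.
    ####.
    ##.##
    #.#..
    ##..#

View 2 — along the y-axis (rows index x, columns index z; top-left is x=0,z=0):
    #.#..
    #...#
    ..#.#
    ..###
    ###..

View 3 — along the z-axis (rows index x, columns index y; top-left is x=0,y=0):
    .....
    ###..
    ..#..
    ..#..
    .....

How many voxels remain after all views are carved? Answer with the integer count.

6 voxels

full grid |V| = 125
V1 x: intersect with YZ mask (15 set) -- 75 left
V2 y: intersect with XZ mask (12 set) -- 36 left
V3 z: intersect with XY mask (5 set) -- 6 left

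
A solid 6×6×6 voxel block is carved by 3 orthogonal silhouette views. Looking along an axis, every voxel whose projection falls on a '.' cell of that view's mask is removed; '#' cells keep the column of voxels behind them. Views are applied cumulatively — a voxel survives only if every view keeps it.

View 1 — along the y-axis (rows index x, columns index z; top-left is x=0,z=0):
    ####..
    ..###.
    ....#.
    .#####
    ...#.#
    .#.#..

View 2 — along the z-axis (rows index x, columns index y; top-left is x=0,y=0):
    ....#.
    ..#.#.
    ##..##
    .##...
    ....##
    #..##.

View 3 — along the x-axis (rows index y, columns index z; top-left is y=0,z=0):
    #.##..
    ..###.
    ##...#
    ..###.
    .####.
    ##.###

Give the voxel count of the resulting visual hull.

21 voxels

full grid |V| = 216
carve view 1 (along y, XZ-mask fill 17/36): 102 voxels remain
carve view 2 (along z, XY-mask fill 14/36): 34 voxels remain
carve view 3 (along x, YZ-mask fill 21/36): 21 voxels remain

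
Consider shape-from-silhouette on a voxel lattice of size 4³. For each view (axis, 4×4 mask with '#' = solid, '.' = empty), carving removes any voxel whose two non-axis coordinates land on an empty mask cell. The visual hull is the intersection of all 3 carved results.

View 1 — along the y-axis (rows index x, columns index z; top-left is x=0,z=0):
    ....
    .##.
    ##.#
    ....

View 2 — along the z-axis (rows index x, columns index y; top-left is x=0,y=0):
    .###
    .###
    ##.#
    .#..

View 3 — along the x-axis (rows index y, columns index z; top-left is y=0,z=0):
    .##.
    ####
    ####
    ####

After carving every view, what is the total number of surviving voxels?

13 voxels

start: 4×4×4 = 64 voxels
V1 y: intersect with XZ mask (5 set) -- 20 left
V2 z: intersect with XY mask (10 set) -- 15 left
V3 x: intersect with YZ mask (14 set) -- 13 left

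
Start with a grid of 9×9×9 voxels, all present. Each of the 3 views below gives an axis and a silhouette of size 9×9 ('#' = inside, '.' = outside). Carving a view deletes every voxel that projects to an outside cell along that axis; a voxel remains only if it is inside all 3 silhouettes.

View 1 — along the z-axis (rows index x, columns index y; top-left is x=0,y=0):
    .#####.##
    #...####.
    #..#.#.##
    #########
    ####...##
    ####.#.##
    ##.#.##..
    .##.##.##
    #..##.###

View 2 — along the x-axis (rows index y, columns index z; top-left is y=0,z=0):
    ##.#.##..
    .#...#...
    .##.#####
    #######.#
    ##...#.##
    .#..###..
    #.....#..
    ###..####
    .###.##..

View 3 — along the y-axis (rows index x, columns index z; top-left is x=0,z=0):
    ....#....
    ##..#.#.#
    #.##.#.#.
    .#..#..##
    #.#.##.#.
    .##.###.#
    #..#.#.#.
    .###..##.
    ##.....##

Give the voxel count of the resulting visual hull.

remaining voxels: 139

initial block: 9^3 = 729
[1] z-view keeps 56 columns → grid now 504
[2] x-view keeps 45 columns → grid now 290
[3] y-view keeps 39 columns → grid now 139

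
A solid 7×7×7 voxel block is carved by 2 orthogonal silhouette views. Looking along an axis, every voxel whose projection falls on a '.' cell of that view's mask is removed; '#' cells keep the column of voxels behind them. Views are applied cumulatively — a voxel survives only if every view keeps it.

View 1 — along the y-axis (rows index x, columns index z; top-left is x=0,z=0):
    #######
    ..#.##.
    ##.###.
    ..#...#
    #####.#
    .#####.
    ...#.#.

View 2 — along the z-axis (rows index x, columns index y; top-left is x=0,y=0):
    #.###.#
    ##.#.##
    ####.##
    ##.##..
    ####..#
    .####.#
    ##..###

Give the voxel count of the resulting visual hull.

|visual hull| = 153

start: 7×7×7 = 343 voxels
  1. axis=1 (XZ plane), |mask|=30  ⇒  voxels=210
  2. axis=2 (XY plane), |mask|=35  ⇒  voxels=153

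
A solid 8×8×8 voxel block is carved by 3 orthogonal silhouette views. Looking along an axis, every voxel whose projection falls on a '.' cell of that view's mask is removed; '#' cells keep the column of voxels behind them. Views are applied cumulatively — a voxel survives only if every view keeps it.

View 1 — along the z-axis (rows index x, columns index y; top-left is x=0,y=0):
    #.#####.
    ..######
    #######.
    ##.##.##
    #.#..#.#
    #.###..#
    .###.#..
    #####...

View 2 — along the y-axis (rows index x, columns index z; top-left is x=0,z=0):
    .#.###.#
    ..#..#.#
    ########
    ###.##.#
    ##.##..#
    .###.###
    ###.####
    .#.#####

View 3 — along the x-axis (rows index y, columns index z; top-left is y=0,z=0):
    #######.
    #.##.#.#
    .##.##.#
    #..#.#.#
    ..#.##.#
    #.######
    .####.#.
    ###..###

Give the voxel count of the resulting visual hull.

|visual hull| = 167

initial block: 8^3 = 512
step 1: project along z, AND mask (43/64) → |grid| = 344
step 2: project along y, AND mask (46/64) → |grid| = 248
step 3: project along x, AND mask (43/64) → |grid| = 167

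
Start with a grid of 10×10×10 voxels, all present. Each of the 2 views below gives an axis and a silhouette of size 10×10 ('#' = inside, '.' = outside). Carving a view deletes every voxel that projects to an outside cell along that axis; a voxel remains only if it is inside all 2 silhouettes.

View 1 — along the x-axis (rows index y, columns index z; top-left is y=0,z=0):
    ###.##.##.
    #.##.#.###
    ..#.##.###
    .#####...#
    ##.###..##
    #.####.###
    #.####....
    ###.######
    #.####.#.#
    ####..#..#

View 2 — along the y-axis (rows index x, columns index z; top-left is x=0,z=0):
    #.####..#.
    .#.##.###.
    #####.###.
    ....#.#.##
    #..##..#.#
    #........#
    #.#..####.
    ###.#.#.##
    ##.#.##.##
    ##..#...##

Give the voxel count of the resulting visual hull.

375 voxels

before carving: 1000 voxels (10×10×10)
after view 1 [x-axis, 68 of 100 cells solid] → remaining = 680
after view 2 [y-axis, 56 of 100 cells solid] → remaining = 375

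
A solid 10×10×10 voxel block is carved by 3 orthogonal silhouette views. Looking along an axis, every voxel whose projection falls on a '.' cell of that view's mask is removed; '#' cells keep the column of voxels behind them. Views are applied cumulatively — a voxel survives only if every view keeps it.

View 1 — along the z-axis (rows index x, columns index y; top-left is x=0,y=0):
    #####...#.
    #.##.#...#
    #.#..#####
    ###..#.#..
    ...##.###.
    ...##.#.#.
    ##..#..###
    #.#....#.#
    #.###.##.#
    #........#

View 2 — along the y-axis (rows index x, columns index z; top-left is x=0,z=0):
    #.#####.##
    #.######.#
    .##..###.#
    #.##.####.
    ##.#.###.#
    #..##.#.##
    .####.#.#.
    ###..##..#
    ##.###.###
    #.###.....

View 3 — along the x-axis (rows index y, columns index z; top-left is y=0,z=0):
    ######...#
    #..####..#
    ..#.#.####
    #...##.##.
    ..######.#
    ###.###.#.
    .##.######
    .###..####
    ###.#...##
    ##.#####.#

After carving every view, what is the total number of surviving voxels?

initial block: 10^3 = 1000
[1] z-view keeps 51 columns → grid now 510
[2] y-view keeps 66 columns → grid now 348
[3] x-view keeps 67 columns → grid now 234

234 voxels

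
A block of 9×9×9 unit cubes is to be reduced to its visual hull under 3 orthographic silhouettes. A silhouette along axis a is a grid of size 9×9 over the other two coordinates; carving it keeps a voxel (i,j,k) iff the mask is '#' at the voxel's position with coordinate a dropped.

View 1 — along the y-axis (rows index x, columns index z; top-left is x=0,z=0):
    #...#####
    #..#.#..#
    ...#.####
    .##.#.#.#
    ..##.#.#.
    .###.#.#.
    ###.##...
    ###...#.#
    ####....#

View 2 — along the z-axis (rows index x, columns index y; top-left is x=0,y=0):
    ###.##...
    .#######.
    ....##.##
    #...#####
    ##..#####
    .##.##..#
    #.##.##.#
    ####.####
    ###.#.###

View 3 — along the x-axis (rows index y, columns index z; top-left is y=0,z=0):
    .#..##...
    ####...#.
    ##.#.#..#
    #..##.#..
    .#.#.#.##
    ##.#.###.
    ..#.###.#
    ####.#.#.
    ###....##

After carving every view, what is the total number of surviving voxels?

158 voxels

initial block: 9^3 = 729
  1. axis=1 (XZ plane), |mask|=44  ⇒  voxels=396
  2. axis=2 (XY plane), |mask|=55  ⇒  voxels=266
  3. axis=0 (YZ plane), |mask|=44  ⇒  voxels=158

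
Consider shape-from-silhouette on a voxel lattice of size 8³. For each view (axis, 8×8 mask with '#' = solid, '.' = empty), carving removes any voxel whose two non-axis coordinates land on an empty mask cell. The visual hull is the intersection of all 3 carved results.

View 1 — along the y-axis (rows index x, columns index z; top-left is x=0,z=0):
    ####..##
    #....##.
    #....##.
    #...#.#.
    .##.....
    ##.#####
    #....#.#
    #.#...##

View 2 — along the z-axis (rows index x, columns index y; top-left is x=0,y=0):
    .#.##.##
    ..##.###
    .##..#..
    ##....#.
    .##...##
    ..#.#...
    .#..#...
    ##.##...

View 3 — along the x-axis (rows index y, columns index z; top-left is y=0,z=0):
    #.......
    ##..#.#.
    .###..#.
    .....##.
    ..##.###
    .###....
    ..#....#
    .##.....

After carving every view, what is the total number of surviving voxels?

voxel count = 45

initial block: 8^3 = 512
  1. axis=1 (XZ plane), |mask|=31  ⇒  voxels=248
  2. axis=2 (XY plane), |mask|=28  ⇒  voxels=107
  3. axis=0 (YZ plane), |mask|=23  ⇒  voxels=45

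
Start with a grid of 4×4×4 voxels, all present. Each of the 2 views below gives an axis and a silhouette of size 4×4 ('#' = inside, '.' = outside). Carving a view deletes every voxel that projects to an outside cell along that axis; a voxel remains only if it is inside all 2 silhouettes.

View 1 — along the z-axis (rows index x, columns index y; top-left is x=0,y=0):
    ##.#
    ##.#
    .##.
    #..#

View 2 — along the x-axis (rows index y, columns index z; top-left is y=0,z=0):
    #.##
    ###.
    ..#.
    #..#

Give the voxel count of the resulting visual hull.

25 voxels

start: 4×4×4 = 64 voxels
[1] z-view keeps 10 columns → grid now 40
[2] x-view keeps 9 columns → grid now 25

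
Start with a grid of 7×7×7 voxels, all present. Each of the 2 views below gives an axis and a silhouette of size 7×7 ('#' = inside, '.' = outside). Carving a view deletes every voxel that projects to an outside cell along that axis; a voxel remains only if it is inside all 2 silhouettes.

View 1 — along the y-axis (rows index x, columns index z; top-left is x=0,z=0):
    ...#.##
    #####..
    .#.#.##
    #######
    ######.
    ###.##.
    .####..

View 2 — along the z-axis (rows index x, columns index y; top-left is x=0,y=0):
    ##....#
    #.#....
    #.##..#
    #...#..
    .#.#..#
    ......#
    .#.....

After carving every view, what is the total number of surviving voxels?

full grid |V| = 343
V1 y: intersect with XZ mask (34 set) -- 238 left
V2 z: intersect with XY mask (16 set) -- 76 left

|visual hull| = 76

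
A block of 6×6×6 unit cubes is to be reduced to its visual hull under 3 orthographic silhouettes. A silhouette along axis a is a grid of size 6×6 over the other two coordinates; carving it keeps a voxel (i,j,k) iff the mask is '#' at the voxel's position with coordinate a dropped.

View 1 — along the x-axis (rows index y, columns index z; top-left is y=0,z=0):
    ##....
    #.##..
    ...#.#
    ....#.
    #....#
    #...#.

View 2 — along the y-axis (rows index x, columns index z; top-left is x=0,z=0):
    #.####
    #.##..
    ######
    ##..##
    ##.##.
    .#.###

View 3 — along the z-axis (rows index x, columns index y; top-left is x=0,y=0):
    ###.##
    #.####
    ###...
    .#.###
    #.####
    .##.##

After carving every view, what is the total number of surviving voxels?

|visual hull| = 39

full grid |V| = 216
[1] x-view keeps 12 columns → grid now 72
[2] y-view keeps 26 columns → grid now 55
[3] z-view keeps 26 columns → grid now 39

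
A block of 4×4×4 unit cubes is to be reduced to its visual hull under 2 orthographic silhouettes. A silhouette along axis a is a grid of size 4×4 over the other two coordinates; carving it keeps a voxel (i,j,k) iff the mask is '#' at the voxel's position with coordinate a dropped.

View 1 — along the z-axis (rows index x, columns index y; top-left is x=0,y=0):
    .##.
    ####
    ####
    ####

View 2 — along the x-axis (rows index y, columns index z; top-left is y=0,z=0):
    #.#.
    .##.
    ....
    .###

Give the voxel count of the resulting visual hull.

initial block: 4^3 = 64
carve view 1 (along z, XY-mask fill 14/16): 56 voxels remain
carve view 2 (along x, YZ-mask fill 7/16): 23 voxels remain

remaining voxels: 23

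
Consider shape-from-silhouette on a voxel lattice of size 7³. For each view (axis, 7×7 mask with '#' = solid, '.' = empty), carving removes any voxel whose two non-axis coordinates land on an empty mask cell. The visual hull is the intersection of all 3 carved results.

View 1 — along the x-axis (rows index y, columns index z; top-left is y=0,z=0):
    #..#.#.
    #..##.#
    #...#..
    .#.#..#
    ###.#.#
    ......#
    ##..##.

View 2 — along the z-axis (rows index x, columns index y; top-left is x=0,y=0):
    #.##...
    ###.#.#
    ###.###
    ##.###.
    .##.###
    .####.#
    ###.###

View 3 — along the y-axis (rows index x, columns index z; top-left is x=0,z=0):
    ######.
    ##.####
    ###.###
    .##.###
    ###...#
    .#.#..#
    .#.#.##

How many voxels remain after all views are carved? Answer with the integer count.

|visual hull| = 78

start: 7×7×7 = 343 voxels
step 1: project along x, AND mask (22/49) → |grid| = 154
step 2: project along z, AND mask (35/49) → |grid| = 114
step 3: project along y, AND mask (34/49) → |grid| = 78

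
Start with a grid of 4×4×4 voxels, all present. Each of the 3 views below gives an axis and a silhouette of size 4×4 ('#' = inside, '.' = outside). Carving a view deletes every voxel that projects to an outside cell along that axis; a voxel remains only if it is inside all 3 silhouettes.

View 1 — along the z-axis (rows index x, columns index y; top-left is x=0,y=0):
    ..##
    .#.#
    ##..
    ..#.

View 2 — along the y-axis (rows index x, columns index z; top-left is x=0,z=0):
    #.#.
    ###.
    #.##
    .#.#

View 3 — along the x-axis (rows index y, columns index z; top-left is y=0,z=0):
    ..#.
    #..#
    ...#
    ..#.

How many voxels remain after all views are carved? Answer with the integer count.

full grid |V| = 64
carve view 1 (along z, XY-mask fill 7/16): 28 voxels remain
carve view 2 (along y, XZ-mask fill 10/16): 18 voxels remain
carve view 3 (along x, YZ-mask fill 5/16): 7 voxels remain

|visual hull| = 7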